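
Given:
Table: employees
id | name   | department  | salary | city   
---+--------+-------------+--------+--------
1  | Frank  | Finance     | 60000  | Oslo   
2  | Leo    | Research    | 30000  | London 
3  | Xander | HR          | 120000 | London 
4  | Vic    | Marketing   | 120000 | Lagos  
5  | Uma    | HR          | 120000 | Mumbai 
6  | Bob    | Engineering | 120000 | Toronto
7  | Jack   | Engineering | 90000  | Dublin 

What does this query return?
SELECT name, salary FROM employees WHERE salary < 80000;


Filtering: salary < 80000
Matching: 2 rows

2 rows:
Frank, 60000
Leo, 30000


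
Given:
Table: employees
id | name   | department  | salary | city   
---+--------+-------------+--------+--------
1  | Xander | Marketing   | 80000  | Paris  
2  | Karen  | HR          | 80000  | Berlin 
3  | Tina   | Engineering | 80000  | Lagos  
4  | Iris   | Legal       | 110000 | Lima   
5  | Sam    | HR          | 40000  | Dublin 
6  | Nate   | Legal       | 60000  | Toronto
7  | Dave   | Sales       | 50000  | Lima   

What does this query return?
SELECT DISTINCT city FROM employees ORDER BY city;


All 'city' values (row order): Paris, Berlin, Lagos, Lima, Dublin, Toronto, Lima
Removing duplicates leaves 6 unique value(s).

6 values:
Berlin
Dublin
Lagos
Lima
Paris
Toronto


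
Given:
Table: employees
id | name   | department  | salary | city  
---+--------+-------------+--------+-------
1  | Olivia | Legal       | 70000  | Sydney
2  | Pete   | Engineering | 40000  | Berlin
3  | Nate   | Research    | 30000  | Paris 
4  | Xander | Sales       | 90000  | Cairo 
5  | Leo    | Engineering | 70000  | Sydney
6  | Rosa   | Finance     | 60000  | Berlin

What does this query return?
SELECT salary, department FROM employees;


Projecting columns: salary, department

6 rows:
70000, Legal
40000, Engineering
30000, Research
90000, Sales
70000, Engineering
60000, Finance


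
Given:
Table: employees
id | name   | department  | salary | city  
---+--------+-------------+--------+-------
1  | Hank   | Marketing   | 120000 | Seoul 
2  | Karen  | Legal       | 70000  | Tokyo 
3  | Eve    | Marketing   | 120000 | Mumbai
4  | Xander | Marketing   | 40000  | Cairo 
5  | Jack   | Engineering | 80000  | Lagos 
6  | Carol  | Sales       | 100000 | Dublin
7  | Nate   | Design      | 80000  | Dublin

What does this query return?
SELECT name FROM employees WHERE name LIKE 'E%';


LIKE 'E%' matches names starting with 'E'
Matching: 1

1 rows:
Eve


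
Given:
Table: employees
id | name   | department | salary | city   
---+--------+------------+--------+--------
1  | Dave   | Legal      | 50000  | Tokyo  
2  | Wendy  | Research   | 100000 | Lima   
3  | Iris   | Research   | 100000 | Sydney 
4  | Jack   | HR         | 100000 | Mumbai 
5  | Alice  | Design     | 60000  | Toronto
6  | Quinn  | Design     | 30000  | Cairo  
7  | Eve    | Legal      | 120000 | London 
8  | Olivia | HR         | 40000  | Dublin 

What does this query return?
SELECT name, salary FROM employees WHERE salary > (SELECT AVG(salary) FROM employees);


Subquery: AVG(salary) = 75000.0
Filtering: salary > 75000.0
  Wendy (100000) -> MATCH
  Iris (100000) -> MATCH
  Jack (100000) -> MATCH
  Eve (120000) -> MATCH


4 rows:
Wendy, 100000
Iris, 100000
Jack, 100000
Eve, 120000


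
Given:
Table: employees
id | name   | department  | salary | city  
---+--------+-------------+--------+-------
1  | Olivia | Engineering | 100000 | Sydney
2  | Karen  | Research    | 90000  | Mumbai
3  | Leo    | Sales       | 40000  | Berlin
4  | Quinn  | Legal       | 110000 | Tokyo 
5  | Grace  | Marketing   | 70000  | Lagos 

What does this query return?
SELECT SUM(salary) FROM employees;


SUM(salary) = 100000 + 90000 + 40000 + 110000 + 70000 = 410000

410000


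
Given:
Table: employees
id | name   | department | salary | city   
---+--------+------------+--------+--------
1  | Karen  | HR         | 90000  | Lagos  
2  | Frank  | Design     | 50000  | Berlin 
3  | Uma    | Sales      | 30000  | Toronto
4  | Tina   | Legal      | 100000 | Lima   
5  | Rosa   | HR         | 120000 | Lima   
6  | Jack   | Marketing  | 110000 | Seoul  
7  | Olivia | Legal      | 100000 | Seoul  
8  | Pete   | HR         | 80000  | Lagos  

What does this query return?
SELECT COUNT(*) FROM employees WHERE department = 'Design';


Counting rows where department = 'Design'
  Frank -> MATCH


1


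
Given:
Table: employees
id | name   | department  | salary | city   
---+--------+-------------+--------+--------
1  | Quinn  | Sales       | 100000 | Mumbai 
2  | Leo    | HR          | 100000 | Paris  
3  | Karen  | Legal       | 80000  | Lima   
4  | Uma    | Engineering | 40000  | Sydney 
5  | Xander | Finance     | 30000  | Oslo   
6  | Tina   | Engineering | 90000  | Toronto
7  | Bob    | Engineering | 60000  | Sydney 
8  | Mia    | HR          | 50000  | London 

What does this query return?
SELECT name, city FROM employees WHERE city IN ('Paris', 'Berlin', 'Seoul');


Filtering: city IN ('Paris', 'Berlin', 'Seoul')
Matching: 1 rows

1 rows:
Leo, Paris


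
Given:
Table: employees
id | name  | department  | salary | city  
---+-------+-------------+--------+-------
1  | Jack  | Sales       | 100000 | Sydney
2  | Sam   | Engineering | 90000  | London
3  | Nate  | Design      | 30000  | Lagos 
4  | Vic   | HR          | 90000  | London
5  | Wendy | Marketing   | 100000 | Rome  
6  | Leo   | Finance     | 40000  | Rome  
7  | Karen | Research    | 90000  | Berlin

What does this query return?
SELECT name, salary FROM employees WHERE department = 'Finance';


Filtering: department = 'Finance'
Matching rows: 1

1 rows:
Leo, 40000


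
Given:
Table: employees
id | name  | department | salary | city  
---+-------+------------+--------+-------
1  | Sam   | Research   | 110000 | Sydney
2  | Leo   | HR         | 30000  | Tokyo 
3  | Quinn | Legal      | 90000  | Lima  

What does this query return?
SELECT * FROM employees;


SELECT * returns all 3 rows with all columns

3 rows:
1, Sam, Research, 110000, Sydney
2, Leo, HR, 30000, Tokyo
3, Quinn, Legal, 90000, Lima


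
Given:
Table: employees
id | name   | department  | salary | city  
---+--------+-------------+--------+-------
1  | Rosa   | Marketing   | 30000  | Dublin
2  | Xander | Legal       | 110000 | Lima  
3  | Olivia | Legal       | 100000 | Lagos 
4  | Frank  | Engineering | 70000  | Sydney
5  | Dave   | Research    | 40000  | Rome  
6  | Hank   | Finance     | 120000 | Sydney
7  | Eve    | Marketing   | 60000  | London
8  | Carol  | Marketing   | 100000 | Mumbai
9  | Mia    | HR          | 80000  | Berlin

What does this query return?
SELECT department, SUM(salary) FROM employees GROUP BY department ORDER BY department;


Summing salary within each department:
  Engineering: 70000 = 70000
  Finance: 120000 = 120000
  HR: 80000 = 80000
  Legal: 110000 + 100000 = 210000
  Marketing: 30000 + 60000 + 100000 = 190000
  Research: 40000 = 40000


6 groups:
Engineering, 70000
Finance, 120000
HR, 80000
Legal, 210000
Marketing, 190000
Research, 40000


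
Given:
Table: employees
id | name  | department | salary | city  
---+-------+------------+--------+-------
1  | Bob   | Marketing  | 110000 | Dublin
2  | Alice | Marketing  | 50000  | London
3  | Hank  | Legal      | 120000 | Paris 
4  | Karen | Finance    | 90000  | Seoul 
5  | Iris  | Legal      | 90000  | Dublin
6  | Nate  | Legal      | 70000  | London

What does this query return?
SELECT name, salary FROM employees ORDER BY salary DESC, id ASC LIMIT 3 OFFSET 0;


Sort by salary DESC (id ASC tiebreak), then skip 0 and take 3
Rows 1 through 3

3 rows:
Hank, 120000
Bob, 110000
Karen, 90000


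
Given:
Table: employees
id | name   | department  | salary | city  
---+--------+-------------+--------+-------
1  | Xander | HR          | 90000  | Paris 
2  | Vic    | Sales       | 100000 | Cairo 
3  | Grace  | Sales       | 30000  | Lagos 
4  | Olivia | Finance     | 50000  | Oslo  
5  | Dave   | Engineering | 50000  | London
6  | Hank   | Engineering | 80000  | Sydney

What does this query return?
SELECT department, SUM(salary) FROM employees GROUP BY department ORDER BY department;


Summing salary within each department:
  Engineering: 50000 + 80000 = 130000
  Finance: 50000 = 50000
  HR: 90000 = 90000
  Sales: 100000 + 30000 = 130000


4 groups:
Engineering, 130000
Finance, 50000
HR, 90000
Sales, 130000


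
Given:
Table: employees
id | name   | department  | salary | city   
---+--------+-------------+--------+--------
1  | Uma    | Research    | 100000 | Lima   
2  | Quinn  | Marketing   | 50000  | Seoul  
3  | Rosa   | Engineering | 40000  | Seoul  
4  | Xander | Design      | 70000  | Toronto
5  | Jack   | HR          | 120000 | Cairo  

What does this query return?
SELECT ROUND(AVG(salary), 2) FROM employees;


SUM(salary) = 380000
COUNT = 5
ROUND(AVG, 2) = ROUND(380000 / 5, 2) = 76000.0

76000.0


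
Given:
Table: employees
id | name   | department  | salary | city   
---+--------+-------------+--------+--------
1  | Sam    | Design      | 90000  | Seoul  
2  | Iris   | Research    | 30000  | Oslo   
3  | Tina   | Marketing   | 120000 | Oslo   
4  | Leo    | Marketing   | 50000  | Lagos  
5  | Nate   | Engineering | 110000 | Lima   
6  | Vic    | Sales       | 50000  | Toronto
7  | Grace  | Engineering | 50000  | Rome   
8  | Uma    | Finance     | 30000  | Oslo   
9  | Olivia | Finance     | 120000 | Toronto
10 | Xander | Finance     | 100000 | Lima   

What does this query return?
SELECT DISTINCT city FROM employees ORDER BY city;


All 'city' values (row order): Seoul, Oslo, Oslo, Lagos, Lima, Toronto, Rome, Oslo, Toronto, Lima
Removing duplicates leaves 6 unique value(s).

6 values:
Lagos
Lima
Oslo
Rome
Seoul
Toronto


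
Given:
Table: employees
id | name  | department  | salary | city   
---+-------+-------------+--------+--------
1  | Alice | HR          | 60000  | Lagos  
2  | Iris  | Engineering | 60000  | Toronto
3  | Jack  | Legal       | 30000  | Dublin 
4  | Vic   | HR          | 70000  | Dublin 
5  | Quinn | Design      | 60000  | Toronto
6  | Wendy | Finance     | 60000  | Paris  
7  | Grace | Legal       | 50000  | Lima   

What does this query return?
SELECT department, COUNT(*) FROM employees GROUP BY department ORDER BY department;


Assigning each row to its department group:
  Alice -> HR
  Iris -> Engineering
  Jack -> Legal
  Vic -> HR
  Quinn -> Design
  Wendy -> Finance
  Grace -> Legal


5 groups:
Design, 1
Engineering, 1
Finance, 1
HR, 2
Legal, 2


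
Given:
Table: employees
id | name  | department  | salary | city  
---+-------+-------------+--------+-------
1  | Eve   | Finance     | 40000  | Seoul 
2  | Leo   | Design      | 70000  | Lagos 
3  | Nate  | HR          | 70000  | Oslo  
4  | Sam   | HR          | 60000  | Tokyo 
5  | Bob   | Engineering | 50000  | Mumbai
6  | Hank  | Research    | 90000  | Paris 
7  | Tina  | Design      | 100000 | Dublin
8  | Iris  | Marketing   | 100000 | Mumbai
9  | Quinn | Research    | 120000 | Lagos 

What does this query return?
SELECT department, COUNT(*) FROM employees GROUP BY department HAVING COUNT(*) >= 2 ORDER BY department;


Groups with count >= 2:
  Design: 2 -> PASS
  HR: 2 -> PASS
  Research: 2 -> PASS
  Engineering: 1 -> filtered out
  Finance: 1 -> filtered out
  Marketing: 1 -> filtered out


3 groups:
Design, 2
HR, 2
Research, 2


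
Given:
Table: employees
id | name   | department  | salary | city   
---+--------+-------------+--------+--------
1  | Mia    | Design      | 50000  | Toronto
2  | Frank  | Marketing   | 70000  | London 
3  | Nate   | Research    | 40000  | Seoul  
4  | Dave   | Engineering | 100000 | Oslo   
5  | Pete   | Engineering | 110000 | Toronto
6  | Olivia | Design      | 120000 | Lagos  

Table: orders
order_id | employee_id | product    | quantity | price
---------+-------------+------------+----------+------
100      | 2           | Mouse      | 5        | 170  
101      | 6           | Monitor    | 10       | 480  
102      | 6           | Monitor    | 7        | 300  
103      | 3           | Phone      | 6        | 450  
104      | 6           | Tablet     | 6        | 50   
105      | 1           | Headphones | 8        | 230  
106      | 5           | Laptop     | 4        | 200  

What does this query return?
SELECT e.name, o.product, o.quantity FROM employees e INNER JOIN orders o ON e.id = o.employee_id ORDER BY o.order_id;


Joining employees.id = orders.employee_id:
  employee Frank (id=2) -> order Mouse
  employee Olivia (id=6) -> order Monitor
  employee Olivia (id=6) -> order Monitor
  employee Nate (id=3) -> order Phone
  employee Olivia (id=6) -> order Tablet
  employee Mia (id=1) -> order Headphones
  employee Pete (id=5) -> order Laptop


7 rows:
Frank, Mouse, 5
Olivia, Monitor, 10
Olivia, Monitor, 7
Nate, Phone, 6
Olivia, Tablet, 6
Mia, Headphones, 8
Pete, Laptop, 4


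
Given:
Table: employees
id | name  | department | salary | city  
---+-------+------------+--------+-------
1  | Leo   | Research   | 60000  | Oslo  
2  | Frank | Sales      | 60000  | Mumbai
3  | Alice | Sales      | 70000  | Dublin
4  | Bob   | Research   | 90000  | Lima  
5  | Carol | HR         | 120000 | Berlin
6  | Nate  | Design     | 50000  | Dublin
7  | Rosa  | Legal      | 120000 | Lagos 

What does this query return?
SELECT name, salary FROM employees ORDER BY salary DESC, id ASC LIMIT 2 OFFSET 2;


Sort by salary DESC (id ASC tiebreak), then skip 2 and take 2
Rows 3 through 4

2 rows:
Bob, 90000
Alice, 70000


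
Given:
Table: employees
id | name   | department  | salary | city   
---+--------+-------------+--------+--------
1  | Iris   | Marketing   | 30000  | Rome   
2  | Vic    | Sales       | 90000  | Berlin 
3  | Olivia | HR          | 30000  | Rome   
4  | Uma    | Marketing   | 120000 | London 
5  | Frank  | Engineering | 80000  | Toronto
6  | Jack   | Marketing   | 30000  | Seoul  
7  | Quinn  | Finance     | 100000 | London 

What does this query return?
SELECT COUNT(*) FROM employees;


COUNT(*) counts all rows

7


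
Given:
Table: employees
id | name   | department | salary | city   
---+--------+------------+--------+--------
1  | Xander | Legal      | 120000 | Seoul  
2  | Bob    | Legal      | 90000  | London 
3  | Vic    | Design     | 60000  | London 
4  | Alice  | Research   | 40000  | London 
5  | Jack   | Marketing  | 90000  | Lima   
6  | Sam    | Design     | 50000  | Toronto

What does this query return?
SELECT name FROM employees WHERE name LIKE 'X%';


LIKE 'X%' matches names starting with 'X'
Matching: 1

1 rows:
Xander


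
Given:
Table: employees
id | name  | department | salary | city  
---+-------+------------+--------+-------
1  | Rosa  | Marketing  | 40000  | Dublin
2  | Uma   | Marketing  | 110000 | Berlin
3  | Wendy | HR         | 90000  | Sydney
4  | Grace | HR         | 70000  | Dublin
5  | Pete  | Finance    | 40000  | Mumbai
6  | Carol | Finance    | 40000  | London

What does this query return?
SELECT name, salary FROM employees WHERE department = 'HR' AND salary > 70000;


Filtering: department = 'HR' AND salary > 70000
Matching: 1 rows

1 rows:
Wendy, 90000


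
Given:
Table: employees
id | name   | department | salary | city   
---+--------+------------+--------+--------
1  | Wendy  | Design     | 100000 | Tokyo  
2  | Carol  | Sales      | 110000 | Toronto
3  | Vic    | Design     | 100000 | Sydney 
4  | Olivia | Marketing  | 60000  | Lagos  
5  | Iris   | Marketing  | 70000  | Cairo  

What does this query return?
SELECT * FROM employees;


SELECT * returns all 5 rows with all columns

5 rows:
1, Wendy, Design, 100000, Tokyo
2, Carol, Sales, 110000, Toronto
3, Vic, Design, 100000, Sydney
4, Olivia, Marketing, 60000, Lagos
5, Iris, Marketing, 70000, Cairo


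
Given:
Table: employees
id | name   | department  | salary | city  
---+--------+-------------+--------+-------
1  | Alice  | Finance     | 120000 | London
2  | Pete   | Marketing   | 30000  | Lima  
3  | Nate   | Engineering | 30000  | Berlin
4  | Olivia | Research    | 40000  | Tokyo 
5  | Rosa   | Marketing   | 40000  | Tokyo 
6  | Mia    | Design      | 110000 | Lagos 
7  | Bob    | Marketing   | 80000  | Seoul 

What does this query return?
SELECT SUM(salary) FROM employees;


SUM(salary) = 120000 + 30000 + 30000 + 40000 + 40000 + 110000 + 80000 = 450000

450000


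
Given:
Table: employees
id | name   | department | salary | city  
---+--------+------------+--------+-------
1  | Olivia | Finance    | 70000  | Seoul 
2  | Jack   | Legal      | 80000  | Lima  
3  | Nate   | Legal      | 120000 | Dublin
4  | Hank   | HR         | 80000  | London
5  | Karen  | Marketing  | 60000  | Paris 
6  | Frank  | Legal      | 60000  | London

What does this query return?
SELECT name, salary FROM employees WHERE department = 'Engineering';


Filtering: department = 'Engineering'
Matching rows: 0

Empty result set (0 rows)


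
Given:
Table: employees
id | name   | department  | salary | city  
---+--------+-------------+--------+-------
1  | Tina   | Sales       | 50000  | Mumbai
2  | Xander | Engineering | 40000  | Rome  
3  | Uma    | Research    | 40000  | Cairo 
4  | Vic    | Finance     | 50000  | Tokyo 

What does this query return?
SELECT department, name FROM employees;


Projecting columns: department, name

4 rows:
Sales, Tina
Engineering, Xander
Research, Uma
Finance, Vic


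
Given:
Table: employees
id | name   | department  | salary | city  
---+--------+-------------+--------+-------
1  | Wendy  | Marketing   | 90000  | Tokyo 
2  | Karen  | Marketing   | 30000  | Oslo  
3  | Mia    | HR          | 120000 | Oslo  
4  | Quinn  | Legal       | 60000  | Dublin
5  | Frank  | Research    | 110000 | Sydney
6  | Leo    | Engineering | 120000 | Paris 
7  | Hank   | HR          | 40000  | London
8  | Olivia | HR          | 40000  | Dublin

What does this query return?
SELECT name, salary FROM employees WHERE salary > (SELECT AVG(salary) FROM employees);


Subquery: AVG(salary) = 76250.0
Filtering: salary > 76250.0
  Wendy (90000) -> MATCH
  Mia (120000) -> MATCH
  Frank (110000) -> MATCH
  Leo (120000) -> MATCH


4 rows:
Wendy, 90000
Mia, 120000
Frank, 110000
Leo, 120000


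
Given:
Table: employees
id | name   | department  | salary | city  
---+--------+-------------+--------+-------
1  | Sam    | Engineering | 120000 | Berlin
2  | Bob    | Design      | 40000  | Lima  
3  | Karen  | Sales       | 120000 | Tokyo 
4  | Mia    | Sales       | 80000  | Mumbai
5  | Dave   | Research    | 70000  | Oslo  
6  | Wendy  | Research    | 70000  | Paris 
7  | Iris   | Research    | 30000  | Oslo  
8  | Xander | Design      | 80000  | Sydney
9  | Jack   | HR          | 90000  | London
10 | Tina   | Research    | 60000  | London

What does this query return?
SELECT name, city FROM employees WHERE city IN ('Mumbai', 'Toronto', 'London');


Filtering: city IN ('Mumbai', 'Toronto', 'London')
Matching: 3 rows

3 rows:
Mia, Mumbai
Jack, London
Tina, London


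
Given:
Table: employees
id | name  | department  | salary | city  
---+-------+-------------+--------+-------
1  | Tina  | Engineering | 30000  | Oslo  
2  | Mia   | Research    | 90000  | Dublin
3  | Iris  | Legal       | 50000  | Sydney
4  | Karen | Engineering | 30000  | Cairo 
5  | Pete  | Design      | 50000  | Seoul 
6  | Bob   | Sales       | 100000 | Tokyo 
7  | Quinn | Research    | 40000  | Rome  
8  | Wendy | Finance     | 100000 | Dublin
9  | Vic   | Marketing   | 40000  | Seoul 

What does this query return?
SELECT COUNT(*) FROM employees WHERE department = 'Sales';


Counting rows where department = 'Sales'
  Bob -> MATCH


1


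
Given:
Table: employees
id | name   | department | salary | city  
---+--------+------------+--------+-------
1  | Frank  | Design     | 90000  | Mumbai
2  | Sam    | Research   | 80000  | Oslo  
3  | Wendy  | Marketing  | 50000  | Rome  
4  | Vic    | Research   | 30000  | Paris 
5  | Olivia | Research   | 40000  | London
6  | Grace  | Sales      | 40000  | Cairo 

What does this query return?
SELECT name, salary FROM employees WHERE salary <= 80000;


Filtering: salary <= 80000
Matching: 5 rows

5 rows:
Sam, 80000
Wendy, 50000
Vic, 30000
Olivia, 40000
Grace, 40000


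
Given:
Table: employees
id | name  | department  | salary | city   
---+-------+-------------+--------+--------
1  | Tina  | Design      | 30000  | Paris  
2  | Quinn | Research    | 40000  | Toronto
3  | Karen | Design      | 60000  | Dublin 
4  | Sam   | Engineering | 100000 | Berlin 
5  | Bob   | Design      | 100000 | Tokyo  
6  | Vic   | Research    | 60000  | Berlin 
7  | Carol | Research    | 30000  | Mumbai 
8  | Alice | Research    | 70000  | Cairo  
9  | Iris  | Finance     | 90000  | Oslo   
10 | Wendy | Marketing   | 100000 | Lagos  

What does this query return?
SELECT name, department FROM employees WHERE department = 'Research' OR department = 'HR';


Filtering: department = 'Research' OR 'HR'
Matching: 4 rows

4 rows:
Quinn, Research
Vic, Research
Carol, Research
Alice, Research


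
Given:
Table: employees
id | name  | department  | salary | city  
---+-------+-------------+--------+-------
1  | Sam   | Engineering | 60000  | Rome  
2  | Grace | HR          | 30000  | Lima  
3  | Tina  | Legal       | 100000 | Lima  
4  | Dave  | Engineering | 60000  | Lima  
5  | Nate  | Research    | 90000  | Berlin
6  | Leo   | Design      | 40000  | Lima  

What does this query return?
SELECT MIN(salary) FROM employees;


Salaries: 60000, 30000, 100000, 60000, 90000, 40000
MIN = 30000

30000


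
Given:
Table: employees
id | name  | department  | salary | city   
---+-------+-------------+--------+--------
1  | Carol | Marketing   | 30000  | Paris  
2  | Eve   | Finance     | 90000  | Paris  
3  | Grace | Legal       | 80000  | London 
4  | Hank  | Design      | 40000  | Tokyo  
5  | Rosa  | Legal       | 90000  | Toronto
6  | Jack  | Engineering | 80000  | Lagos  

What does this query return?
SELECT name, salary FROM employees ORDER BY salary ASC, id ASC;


Sorting by salary ASC, then id ASC for ties

6 rows:
Carol, 30000
Hank, 40000
Grace, 80000
Jack, 80000
Eve, 90000
Rosa, 90000


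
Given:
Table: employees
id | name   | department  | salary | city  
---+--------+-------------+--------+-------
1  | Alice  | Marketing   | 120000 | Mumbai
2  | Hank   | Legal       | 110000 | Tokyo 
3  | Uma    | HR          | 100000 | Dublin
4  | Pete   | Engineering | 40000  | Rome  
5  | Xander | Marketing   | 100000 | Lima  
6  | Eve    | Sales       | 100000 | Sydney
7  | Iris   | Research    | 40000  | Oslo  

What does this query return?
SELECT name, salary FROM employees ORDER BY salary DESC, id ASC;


Sorting by salary DESC, then id ASC for ties

7 rows:
Alice, 120000
Hank, 110000
Uma, 100000
Xander, 100000
Eve, 100000
Pete, 40000
Iris, 40000


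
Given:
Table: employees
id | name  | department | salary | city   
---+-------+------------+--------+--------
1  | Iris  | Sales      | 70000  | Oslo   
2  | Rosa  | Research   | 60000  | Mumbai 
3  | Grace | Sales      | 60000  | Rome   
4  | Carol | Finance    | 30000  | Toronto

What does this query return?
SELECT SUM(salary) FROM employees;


SUM(salary) = 70000 + 60000 + 60000 + 30000 = 220000

220000


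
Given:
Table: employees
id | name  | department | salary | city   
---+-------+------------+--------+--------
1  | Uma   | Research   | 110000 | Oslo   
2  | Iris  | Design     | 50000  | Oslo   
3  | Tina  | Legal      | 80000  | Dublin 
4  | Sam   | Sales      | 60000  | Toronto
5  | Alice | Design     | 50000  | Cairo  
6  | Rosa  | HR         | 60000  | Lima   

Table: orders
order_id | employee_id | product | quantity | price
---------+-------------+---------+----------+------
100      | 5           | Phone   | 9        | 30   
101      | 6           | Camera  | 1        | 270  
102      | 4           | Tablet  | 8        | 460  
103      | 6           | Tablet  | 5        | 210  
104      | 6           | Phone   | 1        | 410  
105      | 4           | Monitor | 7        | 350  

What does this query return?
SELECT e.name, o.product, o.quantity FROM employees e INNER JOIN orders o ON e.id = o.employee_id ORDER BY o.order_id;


Joining employees.id = orders.employee_id:
  employee Alice (id=5) -> order Phone
  employee Rosa (id=6) -> order Camera
  employee Sam (id=4) -> order Tablet
  employee Rosa (id=6) -> order Tablet
  employee Rosa (id=6) -> order Phone
  employee Sam (id=4) -> order Monitor


6 rows:
Alice, Phone, 9
Rosa, Camera, 1
Sam, Tablet, 8
Rosa, Tablet, 5
Rosa, Phone, 1
Sam, Monitor, 7


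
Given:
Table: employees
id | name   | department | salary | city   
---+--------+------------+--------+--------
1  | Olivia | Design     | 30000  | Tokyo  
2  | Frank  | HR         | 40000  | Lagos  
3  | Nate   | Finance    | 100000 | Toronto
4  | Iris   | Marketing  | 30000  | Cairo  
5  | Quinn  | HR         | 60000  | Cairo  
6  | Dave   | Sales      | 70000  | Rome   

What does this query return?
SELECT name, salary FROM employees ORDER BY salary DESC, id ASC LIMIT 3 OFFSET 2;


Sort by salary DESC (id ASC tiebreak), then skip 2 and take 3
Rows 3 through 5

3 rows:
Quinn, 60000
Frank, 40000
Olivia, 30000


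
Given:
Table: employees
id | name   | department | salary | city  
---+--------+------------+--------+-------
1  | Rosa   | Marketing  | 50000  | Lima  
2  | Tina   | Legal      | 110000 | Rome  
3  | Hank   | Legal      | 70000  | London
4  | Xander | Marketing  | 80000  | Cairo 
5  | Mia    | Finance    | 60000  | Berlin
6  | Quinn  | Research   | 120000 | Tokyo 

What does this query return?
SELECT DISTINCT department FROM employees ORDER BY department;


All 'department' values (row order): Marketing, Legal, Legal, Marketing, Finance, Research
Removing duplicates leaves 4 unique value(s).

4 values:
Finance
Legal
Marketing
Research


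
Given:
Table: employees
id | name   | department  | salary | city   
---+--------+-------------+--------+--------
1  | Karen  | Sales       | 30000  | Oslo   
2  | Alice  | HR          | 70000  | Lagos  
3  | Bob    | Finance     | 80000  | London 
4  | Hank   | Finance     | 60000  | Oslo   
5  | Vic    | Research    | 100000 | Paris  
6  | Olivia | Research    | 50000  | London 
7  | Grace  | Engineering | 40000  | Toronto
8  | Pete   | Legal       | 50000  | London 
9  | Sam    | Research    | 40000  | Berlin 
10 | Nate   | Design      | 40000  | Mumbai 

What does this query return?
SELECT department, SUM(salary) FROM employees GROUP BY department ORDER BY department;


Summing salary within each department:
  Design: 40000 = 40000
  Engineering: 40000 = 40000
  Finance: 80000 + 60000 = 140000
  HR: 70000 = 70000
  Legal: 50000 = 50000
  Research: 100000 + 50000 + 40000 = 190000
  Sales: 30000 = 30000


7 groups:
Design, 40000
Engineering, 40000
Finance, 140000
HR, 70000
Legal, 50000
Research, 190000
Sales, 30000


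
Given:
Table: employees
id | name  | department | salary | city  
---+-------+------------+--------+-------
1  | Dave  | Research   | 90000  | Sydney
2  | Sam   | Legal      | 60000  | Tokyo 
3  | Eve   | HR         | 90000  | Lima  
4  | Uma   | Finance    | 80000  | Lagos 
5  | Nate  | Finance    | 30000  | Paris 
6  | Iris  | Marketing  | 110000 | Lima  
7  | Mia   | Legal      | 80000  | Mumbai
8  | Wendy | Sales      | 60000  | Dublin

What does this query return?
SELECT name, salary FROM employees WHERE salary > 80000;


Filtering: salary > 80000
Matching: 3 rows

3 rows:
Dave, 90000
Eve, 90000
Iris, 110000


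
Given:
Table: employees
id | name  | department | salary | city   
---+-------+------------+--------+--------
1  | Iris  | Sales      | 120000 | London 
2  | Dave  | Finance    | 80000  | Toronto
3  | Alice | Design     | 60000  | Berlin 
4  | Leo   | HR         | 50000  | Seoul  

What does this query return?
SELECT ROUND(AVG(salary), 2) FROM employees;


SUM(salary) = 310000
COUNT = 4
ROUND(AVG, 2) = ROUND(310000 / 4, 2) = 77500.0

77500.0


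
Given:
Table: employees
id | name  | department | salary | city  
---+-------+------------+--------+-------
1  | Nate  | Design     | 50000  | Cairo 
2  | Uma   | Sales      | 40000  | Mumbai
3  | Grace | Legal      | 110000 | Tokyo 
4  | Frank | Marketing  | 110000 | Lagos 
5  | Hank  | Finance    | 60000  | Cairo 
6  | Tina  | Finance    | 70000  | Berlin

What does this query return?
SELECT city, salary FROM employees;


Projecting columns: city, salary

6 rows:
Cairo, 50000
Mumbai, 40000
Tokyo, 110000
Lagos, 110000
Cairo, 60000
Berlin, 70000


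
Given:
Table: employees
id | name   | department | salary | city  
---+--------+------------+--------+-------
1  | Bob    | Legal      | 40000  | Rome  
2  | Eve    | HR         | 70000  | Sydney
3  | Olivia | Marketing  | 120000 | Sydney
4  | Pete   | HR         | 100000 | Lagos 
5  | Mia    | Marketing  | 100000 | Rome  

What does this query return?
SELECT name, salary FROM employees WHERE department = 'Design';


Filtering: department = 'Design'
Matching rows: 0

Empty result set (0 rows)


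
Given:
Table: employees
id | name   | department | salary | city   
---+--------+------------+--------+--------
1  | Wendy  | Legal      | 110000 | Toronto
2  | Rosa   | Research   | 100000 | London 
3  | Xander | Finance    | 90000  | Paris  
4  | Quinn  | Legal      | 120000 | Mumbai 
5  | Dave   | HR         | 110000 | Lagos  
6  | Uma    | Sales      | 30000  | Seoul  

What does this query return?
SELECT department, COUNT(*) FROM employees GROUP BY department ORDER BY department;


Assigning each row to its department group:
  Wendy -> Legal
  Rosa -> Research
  Xander -> Finance
  Quinn -> Legal
  Dave -> HR
  Uma -> Sales


5 groups:
Finance, 1
HR, 1
Legal, 2
Research, 1
Sales, 1


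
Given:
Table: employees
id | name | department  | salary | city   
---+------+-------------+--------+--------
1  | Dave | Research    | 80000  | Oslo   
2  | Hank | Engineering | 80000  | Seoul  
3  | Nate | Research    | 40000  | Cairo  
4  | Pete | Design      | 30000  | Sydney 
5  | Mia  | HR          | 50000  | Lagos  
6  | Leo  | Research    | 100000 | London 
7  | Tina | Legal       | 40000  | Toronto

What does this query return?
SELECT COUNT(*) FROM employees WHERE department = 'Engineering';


Counting rows where department = 'Engineering'
  Hank -> MATCH


1


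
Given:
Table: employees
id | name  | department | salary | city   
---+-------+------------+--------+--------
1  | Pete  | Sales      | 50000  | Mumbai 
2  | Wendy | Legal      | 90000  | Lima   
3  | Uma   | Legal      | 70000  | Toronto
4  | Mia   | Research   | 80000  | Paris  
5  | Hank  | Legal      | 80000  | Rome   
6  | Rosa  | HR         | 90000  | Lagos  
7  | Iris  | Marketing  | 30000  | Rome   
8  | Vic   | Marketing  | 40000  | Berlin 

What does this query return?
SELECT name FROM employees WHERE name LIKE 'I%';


LIKE 'I%' matches names starting with 'I'
Matching: 1

1 rows:
Iris


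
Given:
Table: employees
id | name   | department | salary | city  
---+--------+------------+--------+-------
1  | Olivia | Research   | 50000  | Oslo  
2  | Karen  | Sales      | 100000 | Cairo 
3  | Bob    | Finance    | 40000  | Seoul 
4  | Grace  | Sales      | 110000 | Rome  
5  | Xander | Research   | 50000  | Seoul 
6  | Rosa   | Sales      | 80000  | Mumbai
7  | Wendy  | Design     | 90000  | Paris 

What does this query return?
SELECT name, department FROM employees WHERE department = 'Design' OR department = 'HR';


Filtering: department = 'Design' OR 'HR'
Matching: 1 rows

1 rows:
Wendy, Design


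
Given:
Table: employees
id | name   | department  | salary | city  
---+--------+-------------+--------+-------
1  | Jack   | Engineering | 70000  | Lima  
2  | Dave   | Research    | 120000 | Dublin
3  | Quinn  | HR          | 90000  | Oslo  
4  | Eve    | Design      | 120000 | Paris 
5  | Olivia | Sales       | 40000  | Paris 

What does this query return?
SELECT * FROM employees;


SELECT * returns all 5 rows with all columns

5 rows:
1, Jack, Engineering, 70000, Lima
2, Dave, Research, 120000, Dublin
3, Quinn, HR, 90000, Oslo
4, Eve, Design, 120000, Paris
5, Olivia, Sales, 40000, Paris


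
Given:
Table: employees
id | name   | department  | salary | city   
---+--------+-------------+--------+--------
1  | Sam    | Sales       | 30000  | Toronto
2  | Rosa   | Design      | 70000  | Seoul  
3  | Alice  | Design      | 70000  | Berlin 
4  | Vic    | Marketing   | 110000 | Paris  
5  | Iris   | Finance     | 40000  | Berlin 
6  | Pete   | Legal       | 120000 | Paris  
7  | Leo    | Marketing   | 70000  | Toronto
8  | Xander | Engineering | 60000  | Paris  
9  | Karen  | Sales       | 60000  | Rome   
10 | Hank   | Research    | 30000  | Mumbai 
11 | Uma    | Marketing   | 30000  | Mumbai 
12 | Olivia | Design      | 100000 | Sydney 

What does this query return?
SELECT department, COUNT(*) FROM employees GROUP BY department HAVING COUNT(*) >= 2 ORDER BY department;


Groups with count >= 2:
  Design: 3 -> PASS
  Marketing: 3 -> PASS
  Sales: 2 -> PASS
  Engineering: 1 -> filtered out
  Finance: 1 -> filtered out
  Legal: 1 -> filtered out
  Research: 1 -> filtered out


3 groups:
Design, 3
Marketing, 3
Sales, 2


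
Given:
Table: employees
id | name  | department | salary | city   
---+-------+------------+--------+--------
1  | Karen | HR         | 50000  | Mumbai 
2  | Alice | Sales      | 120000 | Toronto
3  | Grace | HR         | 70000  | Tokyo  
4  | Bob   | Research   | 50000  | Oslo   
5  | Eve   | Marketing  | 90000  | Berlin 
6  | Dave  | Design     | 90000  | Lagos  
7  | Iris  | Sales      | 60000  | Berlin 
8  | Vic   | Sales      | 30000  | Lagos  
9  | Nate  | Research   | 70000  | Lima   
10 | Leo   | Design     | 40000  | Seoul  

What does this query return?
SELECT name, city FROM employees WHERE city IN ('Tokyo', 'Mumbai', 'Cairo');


Filtering: city IN ('Tokyo', 'Mumbai', 'Cairo')
Matching: 2 rows

2 rows:
Karen, Mumbai
Grace, Tokyo


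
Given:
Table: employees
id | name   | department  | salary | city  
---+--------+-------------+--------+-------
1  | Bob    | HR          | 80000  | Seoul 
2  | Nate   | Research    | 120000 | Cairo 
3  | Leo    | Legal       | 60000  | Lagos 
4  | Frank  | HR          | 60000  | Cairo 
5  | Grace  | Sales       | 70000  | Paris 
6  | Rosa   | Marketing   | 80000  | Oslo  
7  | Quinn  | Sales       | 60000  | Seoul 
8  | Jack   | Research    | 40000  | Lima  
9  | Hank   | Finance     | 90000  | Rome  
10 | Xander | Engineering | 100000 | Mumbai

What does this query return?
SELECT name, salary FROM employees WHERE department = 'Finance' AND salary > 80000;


Filtering: department = 'Finance' AND salary > 80000
Matching: 1 rows

1 rows:
Hank, 90000


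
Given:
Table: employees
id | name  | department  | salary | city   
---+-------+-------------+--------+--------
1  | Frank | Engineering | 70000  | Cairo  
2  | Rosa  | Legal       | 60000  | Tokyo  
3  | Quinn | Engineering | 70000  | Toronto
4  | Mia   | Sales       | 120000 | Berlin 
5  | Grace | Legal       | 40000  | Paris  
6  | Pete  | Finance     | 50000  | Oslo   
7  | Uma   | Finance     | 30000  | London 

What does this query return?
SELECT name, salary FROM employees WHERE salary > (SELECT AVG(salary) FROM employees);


Subquery: AVG(salary) = 62857.14
Filtering: salary > 62857.14
  Frank (70000) -> MATCH
  Quinn (70000) -> MATCH
  Mia (120000) -> MATCH


3 rows:
Frank, 70000
Quinn, 70000
Mia, 120000


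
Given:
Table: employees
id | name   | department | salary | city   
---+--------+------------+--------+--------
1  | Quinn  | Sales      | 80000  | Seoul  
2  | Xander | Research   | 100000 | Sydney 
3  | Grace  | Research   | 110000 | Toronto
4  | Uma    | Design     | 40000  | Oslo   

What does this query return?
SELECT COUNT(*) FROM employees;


COUNT(*) counts all rows

4


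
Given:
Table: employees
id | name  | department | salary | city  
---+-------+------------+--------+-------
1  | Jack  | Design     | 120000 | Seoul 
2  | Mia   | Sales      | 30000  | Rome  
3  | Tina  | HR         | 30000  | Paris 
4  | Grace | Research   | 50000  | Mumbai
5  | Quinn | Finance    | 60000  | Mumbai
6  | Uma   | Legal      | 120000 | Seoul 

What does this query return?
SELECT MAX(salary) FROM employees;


Salaries: 120000, 30000, 30000, 50000, 60000, 120000
MAX = 120000

120000


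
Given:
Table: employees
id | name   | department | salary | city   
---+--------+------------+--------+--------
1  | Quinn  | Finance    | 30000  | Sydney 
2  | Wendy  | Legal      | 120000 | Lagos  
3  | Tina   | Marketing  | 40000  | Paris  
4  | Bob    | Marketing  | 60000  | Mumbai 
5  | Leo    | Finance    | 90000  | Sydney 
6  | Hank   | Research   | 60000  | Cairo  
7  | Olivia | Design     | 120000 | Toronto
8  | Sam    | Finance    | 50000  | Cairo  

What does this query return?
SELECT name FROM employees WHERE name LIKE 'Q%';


LIKE 'Q%' matches names starting with 'Q'
Matching: 1

1 rows:
Quinn


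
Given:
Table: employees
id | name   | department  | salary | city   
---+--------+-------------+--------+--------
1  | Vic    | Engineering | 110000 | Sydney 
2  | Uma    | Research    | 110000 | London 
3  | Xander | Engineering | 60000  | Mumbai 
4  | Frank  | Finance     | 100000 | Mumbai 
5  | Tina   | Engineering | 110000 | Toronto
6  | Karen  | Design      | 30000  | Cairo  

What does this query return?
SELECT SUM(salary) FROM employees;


SUM(salary) = 110000 + 110000 + 60000 + 100000 + 110000 + 30000 = 520000

520000


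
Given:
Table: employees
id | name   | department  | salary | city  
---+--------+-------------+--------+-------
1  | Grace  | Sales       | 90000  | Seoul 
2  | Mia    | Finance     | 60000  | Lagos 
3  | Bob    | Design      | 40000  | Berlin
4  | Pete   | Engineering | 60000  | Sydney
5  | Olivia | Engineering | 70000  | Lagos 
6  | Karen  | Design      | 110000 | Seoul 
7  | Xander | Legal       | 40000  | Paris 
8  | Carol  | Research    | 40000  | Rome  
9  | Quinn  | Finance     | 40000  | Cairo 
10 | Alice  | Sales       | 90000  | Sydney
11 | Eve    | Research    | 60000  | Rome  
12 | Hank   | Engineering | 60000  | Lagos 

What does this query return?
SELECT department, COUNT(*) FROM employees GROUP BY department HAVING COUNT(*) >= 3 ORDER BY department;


Groups with count >= 3:
  Engineering: 3 -> PASS
  Design: 2 -> filtered out
  Finance: 2 -> filtered out
  Legal: 1 -> filtered out
  Research: 2 -> filtered out
  Sales: 2 -> filtered out


1 groups:
Engineering, 3


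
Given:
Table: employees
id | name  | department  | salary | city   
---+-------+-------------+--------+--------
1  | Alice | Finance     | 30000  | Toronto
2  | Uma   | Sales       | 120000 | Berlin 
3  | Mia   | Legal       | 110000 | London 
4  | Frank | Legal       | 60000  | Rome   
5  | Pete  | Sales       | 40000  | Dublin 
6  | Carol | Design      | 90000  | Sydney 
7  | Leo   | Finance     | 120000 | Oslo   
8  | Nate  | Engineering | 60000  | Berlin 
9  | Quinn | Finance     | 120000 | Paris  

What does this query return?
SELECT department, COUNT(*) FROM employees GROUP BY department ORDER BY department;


Assigning each row to its department group:
  Alice -> Finance
  Uma -> Sales
  Mia -> Legal
  Frank -> Legal
  Pete -> Sales
  Carol -> Design
  Leo -> Finance
  Nate -> Engineering
  Quinn -> Finance


5 groups:
Design, 1
Engineering, 1
Finance, 3
Legal, 2
Sales, 2


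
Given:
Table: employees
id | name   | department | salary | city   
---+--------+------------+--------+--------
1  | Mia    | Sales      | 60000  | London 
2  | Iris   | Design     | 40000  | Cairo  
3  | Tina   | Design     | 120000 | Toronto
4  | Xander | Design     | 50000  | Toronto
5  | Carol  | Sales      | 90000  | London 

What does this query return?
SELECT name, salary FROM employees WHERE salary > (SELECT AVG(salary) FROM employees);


Subquery: AVG(salary) = 72000.0
Filtering: salary > 72000.0
  Tina (120000) -> MATCH
  Carol (90000) -> MATCH


2 rows:
Tina, 120000
Carol, 90000


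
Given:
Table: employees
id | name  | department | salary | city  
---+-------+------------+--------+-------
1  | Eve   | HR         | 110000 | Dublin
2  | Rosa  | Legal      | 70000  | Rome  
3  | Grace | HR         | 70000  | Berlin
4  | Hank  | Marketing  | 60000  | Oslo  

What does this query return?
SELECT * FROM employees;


SELECT * returns all 4 rows with all columns

4 rows:
1, Eve, HR, 110000, Dublin
2, Rosa, Legal, 70000, Rome
3, Grace, HR, 70000, Berlin
4, Hank, Marketing, 60000, Oslo
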